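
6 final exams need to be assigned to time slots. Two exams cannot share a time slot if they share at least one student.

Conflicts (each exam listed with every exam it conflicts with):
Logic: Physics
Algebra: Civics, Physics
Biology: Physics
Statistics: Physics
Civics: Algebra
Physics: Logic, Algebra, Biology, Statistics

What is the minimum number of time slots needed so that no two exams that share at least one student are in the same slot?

Algebra and Civics conflict, so at least 2 time slots are needed.
2 time slots suffice: time slot 1 → {Civics, Physics}; time slot 2 → {Logic, Algebra, Biology, Statistics}. No two conflicting exams share a time slot.

2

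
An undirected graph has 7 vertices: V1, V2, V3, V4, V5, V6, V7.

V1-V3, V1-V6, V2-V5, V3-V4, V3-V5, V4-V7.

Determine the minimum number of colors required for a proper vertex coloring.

2

V4 and V7 are adjacent, so at least 2 colors are needed.
2 colors suffice: color R → {V2, V3, V6, V7}; color B → {V1, V4, V5}. Each edge has distinct colors on its endpoints.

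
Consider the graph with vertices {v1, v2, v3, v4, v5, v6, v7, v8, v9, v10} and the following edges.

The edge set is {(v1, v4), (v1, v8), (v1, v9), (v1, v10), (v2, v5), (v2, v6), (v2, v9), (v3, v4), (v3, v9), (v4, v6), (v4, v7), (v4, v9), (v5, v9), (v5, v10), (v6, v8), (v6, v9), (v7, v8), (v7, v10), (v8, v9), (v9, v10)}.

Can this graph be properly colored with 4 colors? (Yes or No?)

The chromatic number is 3. v4, v6, v9 are pairwise adjacent, so at least 3 colors are needed.
One proper 3-coloring: v1=3, v2=2, v3=3, v4=2, v5=3, v6=3, v7=1, v8=2, v9=1, v10=2.
Since 4 ≥ 3, a proper 4-coloring certainly exists.

Yes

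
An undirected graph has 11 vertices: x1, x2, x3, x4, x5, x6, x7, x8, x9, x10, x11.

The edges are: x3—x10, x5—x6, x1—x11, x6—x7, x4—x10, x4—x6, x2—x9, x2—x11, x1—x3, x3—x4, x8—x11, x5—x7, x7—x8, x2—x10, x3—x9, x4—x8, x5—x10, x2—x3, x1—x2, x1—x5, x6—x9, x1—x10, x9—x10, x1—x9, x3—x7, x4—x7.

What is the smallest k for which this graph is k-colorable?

x1, x2, x3, x9, x10 are pairwise adjacent (a clique of size 5), so at least 5 colors are needed.
5 colors suffice: x1=3, x2=4, x3=1, x4=3, x5=1, x6=4, x7=2, x8=4, x9=5, x10=2, x11=1. Every edge joins two different colors.

5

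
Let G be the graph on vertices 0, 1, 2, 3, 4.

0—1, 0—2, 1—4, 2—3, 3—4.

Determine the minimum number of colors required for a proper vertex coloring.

3

The cycle 4-1-0-2-3-4 has odd length 5, so it cannot be 2-colored; at least 3 colors are needed.
3 colors suffice: color red → {0, 3}; color blue → {1, 2}; color green → {4}. Each edge has distinct colors on its endpoints.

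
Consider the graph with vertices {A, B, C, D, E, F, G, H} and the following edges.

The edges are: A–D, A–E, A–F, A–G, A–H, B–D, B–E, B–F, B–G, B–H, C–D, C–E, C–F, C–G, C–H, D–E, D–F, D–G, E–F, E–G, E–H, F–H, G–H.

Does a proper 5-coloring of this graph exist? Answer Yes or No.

The chromatic number is 4. B, D, E, F form a clique, so at least 4 colors are needed.
4 colors suffice: color 1 → {E}; color 2 → {F, G}; color 3 → {D, H}; color 4 → {A, B, C}.
Since 5 ≥ 4, a proper 5-coloring certainly exists.

Yes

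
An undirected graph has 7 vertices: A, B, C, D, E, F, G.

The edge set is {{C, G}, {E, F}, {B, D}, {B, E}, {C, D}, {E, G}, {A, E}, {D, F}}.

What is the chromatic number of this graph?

3

The cycle F-E-G-C-D-F has odd length 5, so it cannot be 2-colored; at least 3 colors are needed.
3 colors suffice: A=blue, B=blue, C=green, D=red, E=red, F=blue, G=blue. No two adjacent vertices share a color.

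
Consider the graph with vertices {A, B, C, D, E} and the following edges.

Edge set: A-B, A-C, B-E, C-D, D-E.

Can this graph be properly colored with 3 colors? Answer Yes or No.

Yes

The chromatic number is 3. The cycle B-E-D-C-A-B has odd length 5, so it cannot be 2-colored; at least 3 colors are needed.
3 colors suffice: color 1 → {B, D}; color 2 → {A, E}; color 3 → {C}.
That is already a proper 3-coloring.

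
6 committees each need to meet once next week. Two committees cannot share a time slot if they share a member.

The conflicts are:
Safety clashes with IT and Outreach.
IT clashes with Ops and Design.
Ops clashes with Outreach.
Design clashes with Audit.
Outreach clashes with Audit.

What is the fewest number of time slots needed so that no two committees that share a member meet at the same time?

3

The cycle IT-Ops-Outreach-Audit-Design-IT has odd length 5, so it cannot be 2-colored; at least 3 time slots are needed.
3 time slots suffice: Safety=2, IT=1, Ops=2, Design=2, Outreach=1, Audit=3. Every pair that conflicts lands in different time slots.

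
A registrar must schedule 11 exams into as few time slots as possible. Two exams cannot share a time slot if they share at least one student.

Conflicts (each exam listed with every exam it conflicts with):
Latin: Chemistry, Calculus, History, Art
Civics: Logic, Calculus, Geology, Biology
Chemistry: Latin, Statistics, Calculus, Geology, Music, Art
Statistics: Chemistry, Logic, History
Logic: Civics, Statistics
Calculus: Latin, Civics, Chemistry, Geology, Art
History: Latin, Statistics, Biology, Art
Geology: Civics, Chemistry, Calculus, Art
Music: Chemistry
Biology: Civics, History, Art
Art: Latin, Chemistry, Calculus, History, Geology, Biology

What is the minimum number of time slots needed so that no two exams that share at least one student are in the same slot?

4

Chemistry, Calculus, Geology, Art all conflict with each other, so at least 4 time slots are needed.
Using 4 time slots: Latin=4, Civics=1, Chemistry=1, Statistics=2, Logic=3, Calculus=3, History=1, Geology=4, Music=2, Biology=3, Art=2. Each listed conflict is separated.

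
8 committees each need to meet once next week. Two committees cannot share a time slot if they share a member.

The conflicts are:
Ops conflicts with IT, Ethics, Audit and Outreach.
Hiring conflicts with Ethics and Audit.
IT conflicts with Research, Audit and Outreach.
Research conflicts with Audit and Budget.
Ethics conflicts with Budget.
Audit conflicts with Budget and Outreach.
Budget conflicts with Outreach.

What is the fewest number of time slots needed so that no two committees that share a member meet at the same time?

Ops, IT, Audit, Outreach are mutually in conflict, so at least 4 time slots are needed.
4 time slots suffice: time slot 1 → {Ethics, Audit}; time slot 2 → {Hiring, Research, Outreach}; time slot 3 → {IT, Budget}; time slot 4 → {Ops}. Every pair that conflicts lands in different time slots.

4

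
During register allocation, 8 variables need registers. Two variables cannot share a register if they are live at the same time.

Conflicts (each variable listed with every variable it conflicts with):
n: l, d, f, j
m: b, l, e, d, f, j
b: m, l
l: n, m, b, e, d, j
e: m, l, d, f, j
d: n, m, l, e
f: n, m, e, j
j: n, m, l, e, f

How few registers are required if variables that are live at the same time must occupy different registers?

4

m, l, e, d all conflict with each other, so at least 4 registers are needed.
4 registers suffice: register 1 → {n, m}; register 2 → {l, f}; register 3 → {b, e}; register 4 → {d, j}. Every pair that conflicts lands in different registers.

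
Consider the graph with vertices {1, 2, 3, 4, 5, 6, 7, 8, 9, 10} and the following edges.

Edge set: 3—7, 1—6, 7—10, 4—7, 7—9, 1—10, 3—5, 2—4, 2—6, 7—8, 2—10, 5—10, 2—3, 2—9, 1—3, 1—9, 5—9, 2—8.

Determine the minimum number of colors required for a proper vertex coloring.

2

1 and 6 are adjacent, so at least 2 colors are needed.
2 colors suffice: 1=red, 2=red, 3=blue, 4=blue, 5=red, 6=blue, 7=red, 8=blue, 9=blue, 10=blue. Each edge has distinct colors on its endpoints.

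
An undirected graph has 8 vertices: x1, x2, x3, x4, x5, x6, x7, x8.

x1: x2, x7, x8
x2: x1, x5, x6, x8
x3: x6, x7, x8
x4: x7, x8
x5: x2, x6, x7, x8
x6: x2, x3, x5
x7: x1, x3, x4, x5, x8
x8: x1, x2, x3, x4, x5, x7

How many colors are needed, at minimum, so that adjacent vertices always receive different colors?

3

x3, x7, x8 are mutually adjacent, so at least 3 colors are needed.
3 colors suffice: color 1 → {x6, x8}; color 2 → {x2, x7}; color 3 → {x1, x3, x4, x5}. Each edge has distinct colors on its endpoints.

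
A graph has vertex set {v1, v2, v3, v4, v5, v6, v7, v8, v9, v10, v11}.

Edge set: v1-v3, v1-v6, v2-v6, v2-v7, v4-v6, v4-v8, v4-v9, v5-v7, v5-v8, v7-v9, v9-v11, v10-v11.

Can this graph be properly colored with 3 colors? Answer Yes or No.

The chromatic number is 3. The cycle v2-v6-v4-v9-v7-v2 has odd length 5, so it cannot be 2-colored; at least 3 colors are needed.
One proper 3-coloring: v1=red, v2=green, v3=blue, v4=red, v5=green, v6=blue, v7=red, v8=blue, v9=blue, v10=blue, v11=red.
That is already a proper 3-coloring.

Yes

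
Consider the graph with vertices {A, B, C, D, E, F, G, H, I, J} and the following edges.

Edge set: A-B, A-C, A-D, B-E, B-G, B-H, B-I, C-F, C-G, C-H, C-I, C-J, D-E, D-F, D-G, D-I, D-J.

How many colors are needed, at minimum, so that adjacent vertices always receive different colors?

2

D and I are adjacent, so at least 2 colors are needed.
2 colors suffice: color red → {B, C, D}; color blue → {A, E, F, G, H, I, J}. Every edge joins two different colors.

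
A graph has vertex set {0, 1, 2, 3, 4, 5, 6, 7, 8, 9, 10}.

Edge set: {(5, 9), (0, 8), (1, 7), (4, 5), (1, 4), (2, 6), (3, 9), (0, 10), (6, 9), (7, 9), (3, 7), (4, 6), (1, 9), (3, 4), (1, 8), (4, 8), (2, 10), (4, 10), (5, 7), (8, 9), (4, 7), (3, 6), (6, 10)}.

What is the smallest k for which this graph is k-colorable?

3

2, 6, 10 are pairwise adjacent, so at least 3 colors are needed.
3 colors suffice: color red → {0, 2, 4, 9}; color blue → {6, 7, 8}; color green → {1, 3, 5, 10}. Each edge has distinct colors on its endpoints.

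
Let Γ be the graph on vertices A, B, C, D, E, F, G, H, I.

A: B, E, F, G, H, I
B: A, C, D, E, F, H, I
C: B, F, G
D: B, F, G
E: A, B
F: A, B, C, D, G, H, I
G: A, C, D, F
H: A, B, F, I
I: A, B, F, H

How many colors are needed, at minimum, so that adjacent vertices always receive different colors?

5

A, B, F, H, I form a clique, so at least 5 colors are needed.
5 colors suffice: color red → {E, F}; color blue → {B, G}; color green → {A, C, D}; color yellow → {I}; color purple → {H}. Each edge has distinct colors on its endpoints.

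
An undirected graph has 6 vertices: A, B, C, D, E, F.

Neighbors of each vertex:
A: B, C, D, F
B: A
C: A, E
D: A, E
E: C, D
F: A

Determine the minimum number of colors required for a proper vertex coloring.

A and B are adjacent, so at least 2 colors are needed.
2 colors suffice: A=1, B=2, C=2, D=2, E=1, F=2. Each edge has distinct colors on its endpoints.

2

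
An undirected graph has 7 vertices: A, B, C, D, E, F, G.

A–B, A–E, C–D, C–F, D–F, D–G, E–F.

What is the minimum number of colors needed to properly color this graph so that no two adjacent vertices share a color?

C, D, F form a triangle, so at least 3 colors are needed.
3 colors suffice: color red → {B, D, E}; color blue → {A, F, G}; color green → {C}. Each edge has distinct colors on its endpoints.

3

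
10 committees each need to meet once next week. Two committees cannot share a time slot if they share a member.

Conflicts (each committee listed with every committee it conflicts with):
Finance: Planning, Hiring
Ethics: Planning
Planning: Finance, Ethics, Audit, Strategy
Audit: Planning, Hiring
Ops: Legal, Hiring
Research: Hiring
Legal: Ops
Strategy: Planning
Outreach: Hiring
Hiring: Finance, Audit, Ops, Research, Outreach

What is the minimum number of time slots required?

2

Finance and Planning conflict, so at least 2 time slots are needed.
2 time slots suffice: time slot 1 → {Planning, Legal, Hiring}; time slot 2 → {Finance, Ethics, Audit, Ops, Research, Strategy, Outreach}. No two conflicting committees share a time slot.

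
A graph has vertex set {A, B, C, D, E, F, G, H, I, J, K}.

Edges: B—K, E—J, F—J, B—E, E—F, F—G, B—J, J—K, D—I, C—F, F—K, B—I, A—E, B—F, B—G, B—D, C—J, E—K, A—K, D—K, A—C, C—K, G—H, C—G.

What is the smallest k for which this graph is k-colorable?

5

B, E, F, J, K are mutually adjacent (a clique of size 5), so at least 5 colors are needed.
5 colors suffice: color red → {G, I, K}; color blue → {B, C, H}; color green → {A, D, F}; color yellow → {E}; color purple → {J}. Each edge has distinct colors on its endpoints.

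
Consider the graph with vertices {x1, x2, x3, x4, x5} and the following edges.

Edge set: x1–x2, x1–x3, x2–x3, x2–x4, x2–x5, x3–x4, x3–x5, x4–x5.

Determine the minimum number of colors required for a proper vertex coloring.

4

x2, x3, x4, x5 are mutually adjacent (a clique of size 4), so at least 4 colors are needed.
4 colors suffice: color red → {x3}; color blue → {x2}; color green → {x1, x5}; color yellow → {x4}. Each edge has distinct colors on its endpoints.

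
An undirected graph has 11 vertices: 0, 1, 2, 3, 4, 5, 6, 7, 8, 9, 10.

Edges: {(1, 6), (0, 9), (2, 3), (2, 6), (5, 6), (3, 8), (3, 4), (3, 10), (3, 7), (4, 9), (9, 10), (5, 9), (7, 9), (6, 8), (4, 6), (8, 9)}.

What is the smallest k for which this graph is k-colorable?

8 and 9 are adjacent, so at least 2 colors are needed.
One proper 2-coloring: 0=blue, 1=blue, 2=blue, 3=red, 4=blue, 5=blue, 6=red, 7=blue, 8=blue, 9=red, 10=blue. No two adjacent vertices share a color.

2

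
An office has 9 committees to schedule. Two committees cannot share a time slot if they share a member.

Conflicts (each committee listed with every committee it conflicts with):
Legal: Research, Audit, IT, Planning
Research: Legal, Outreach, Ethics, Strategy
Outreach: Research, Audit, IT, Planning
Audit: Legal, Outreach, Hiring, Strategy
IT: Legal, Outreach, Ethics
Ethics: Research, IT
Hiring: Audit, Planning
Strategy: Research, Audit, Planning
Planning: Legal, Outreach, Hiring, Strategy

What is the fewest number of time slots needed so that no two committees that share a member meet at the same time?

2

Hiring and Planning conflict, so at least 2 time slots are needed.
Using 2 time slots: Legal=1, Research=2, Outreach=1, Audit=2, IT=2, Ethics=1, Hiring=1, Strategy=1, Planning=2. Each listed conflict is separated.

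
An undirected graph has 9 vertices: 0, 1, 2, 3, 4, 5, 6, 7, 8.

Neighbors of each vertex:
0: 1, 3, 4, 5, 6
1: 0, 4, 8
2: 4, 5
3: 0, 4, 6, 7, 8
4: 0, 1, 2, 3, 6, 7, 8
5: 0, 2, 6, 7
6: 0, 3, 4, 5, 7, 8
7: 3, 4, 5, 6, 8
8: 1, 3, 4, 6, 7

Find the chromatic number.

5

3, 4, 6, 7, 8 are pairwise adjacent (a clique of size 5), so at least 5 colors are needed.
A valid assignment using 5 colors: 0=c, 1=b, 2=b, 3=e, 4=a, 5=a, 6=b, 7=d, 8=c. Each edge has distinct colors on its endpoints.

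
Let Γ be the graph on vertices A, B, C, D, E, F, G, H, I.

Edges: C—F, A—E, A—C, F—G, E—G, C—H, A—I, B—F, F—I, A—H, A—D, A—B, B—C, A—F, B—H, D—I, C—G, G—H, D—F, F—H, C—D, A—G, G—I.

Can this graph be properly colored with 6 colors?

The chromatic number is 5. A, C, F, G, H form a clique, so at least 5 colors are needed.
5 colors suffice: A=1, B=4, C=3, D=4, E=2, F=2, G=4, H=5, I=3.
Since 6 ≥ 5, a proper 6-coloring certainly exists.

Yes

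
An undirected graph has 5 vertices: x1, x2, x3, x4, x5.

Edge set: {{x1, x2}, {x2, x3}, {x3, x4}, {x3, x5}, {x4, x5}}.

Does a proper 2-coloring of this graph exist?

x3, x4, x5 form a triangle, so at least 3 colors are needed.
So 2 colors are not enough.

No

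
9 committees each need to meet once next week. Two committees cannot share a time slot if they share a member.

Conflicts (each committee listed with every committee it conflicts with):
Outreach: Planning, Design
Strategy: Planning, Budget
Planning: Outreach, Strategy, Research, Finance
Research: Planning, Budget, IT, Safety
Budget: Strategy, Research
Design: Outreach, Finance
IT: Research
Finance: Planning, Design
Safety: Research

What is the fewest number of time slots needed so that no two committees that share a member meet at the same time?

2

Research and Budget conflict, so at least 2 time slots are needed.
2 time slots suffice: time slot 1 → {Outreach, Strategy, Research, Finance}; time slot 2 → {Planning, Budget, Design, IT, Safety}. No two conflicting committees share a time slot.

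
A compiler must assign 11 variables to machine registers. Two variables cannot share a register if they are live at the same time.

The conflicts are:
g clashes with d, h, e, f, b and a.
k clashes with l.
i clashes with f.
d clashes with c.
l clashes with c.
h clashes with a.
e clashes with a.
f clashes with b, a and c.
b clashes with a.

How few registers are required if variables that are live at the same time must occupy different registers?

4

g, f, b, a are mutually in conflict, so at least 4 registers are needed.
4 registers suffice: register 1 → {g, k, i, c}; register 2 → {d, l, a}; register 3 → {h, e, f}; register 4 → {b}. No two conflicting variables share a register.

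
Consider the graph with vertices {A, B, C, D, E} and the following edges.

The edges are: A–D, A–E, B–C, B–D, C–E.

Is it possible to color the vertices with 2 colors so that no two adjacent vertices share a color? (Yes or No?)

No

The cycle A-E-C-B-D-A has odd length 5, so it cannot be 2-colored; at least 3 colors are needed.
So 2 colors are not enough.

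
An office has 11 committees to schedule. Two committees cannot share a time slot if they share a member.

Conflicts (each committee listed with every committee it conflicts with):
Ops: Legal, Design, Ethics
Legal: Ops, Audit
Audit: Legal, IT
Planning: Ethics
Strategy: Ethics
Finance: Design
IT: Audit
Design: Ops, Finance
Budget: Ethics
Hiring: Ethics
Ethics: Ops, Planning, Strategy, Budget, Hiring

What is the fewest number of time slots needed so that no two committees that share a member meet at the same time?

2

Legal and Audit conflict, so at least 2 time slots are needed.
2 time slots suffice: time slot 1 → {Legal, IT, Design, Ethics}; time slot 2 → {Ops, Audit, Planning, Strategy, Finance, Budget, Hiring}. No two conflicting committees share a time slot.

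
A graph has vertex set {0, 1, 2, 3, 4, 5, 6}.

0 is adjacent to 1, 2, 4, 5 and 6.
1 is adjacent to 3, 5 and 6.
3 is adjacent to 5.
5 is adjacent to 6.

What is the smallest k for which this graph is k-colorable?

4

0, 1, 5, 6 form a clique, so at least 4 colors are needed.
A valid assignment using 4 colors: 0=red, 1=green, 2=blue, 3=red, 4=blue, 5=blue, 6=yellow. Every edge joins two different colors.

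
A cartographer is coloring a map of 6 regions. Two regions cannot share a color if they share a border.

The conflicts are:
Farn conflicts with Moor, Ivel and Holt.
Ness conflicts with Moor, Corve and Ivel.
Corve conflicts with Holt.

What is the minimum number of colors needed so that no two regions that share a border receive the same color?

The cycle Ness-Corve-Holt-Farn-Moor-Ness has odd length 5, so it cannot be 2-colored; at least 3 colors are needed.
3 colors suffice: color 1 → {Farn, Ness}; color 2 → {Moor, Ivel, Holt}; color 3 → {Corve}. No two conflicting regions share a color.

3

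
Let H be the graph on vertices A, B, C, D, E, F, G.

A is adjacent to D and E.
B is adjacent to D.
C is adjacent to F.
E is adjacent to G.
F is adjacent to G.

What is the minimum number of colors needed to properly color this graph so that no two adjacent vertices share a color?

A and D are adjacent, so at least 2 colors are needed.
2 colors suffice: color 1 → {D, E, F}; color 2 → {A, B, C, G}. No two adjacent vertices share a color.

2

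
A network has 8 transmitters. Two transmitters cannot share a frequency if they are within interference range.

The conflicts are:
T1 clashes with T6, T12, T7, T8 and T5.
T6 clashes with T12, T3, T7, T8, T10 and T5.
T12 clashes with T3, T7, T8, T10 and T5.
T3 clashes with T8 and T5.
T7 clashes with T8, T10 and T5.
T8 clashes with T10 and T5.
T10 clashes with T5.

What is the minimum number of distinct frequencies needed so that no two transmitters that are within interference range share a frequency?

6

T6, T12, T7, T8, T10, T5 pairwise conflict, so at least 6 frequencies are needed.
6 frequencies suffice: T1=6, T6=4, T12=1, T3=5, T7=5, T8=2, T10=6, T5=3. Every pair that conflicts lands in different frequencies.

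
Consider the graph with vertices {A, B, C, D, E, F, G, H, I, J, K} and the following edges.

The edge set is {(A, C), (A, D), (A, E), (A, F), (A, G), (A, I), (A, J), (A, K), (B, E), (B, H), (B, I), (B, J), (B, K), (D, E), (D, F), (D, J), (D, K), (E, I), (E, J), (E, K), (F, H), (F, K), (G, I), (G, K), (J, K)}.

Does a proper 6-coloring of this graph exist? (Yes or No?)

Yes

The chromatic number is 5. A, D, E, J, K form a clique, so at least 5 colors are needed.
5 colors suffice: color 1 → {A, B}; color 2 → {C, H, I, K}; color 3 → {E, F, G}; color 4 → {J}; color 5 → {D}.
Since 6 ≥ 5, a proper 6-coloring certainly exists.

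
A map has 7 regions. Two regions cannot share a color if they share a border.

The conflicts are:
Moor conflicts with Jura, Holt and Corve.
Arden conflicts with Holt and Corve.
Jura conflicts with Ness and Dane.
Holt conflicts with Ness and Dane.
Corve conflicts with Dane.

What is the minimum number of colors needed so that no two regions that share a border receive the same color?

Jura and Ness conflict, so at least 2 colors are needed.
A valid assignment using 2 colors: Moor=2, Arden=2, Jura=1, Holt=1, Ness=2, Corve=1, Dane=2. Each listed conflict is separated.

2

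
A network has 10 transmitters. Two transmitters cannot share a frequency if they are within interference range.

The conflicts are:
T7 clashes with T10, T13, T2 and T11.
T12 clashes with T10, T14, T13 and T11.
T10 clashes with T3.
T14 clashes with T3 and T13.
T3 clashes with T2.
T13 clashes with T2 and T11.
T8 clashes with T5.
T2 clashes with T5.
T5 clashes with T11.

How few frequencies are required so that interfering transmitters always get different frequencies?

3

T12, T13, T11 pairwise conflict, so at least 3 frequencies are needed.
3 frequencies suffice: T7=3, T12=3, T10=2, T14=2, T3=1, T13=1, T8=2, T2=2, T5=1, T11=2. Each listed conflict is separated.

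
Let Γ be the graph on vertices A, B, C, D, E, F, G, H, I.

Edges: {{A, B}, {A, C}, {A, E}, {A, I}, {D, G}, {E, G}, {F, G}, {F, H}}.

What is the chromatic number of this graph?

2

A and B are adjacent, so at least 2 colors are needed.
2 colors suffice: A=1, B=2, C=2, D=2, E=2, F=2, G=1, H=1, I=2. Each edge has distinct colors on its endpoints.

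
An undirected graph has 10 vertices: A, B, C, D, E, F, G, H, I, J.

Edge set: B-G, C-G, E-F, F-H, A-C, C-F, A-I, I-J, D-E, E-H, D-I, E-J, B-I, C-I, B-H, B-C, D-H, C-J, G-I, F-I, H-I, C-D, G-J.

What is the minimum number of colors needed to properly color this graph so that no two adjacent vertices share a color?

C, G, I, J are pairwise adjacent (a clique of size 4), so at least 4 colors are needed.
4 colors suffice: A=green, B=green, C=blue, D=green, E=red, F=green, G=yellow, H=blue, I=red, J=green. Every edge joins two different colors.

4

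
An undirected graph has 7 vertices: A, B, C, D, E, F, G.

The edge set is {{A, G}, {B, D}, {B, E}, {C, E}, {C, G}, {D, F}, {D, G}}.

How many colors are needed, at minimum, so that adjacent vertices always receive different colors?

3

The cycle E-C-G-D-B-E has odd length 5, so it cannot be 2-colored; at least 3 colors are needed.
3 colors suffice: color 1 → {B, F, G}; color 2 → {A, C, D}; color 3 → {E}. Every edge joins two different colors.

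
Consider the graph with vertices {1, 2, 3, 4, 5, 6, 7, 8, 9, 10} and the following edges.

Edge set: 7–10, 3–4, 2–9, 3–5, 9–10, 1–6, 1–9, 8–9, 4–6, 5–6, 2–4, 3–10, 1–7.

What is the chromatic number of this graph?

The cycle 1-9-2-4-6-1 has odd length 5, so it cannot be 2-colored; at least 3 colors are needed.
3 colors suffice: 1=blue, 2=green, 3=red, 4=blue, 5=blue, 6=red, 7=red, 8=blue, 9=red, 10=blue. Every edge joins two different colors.

3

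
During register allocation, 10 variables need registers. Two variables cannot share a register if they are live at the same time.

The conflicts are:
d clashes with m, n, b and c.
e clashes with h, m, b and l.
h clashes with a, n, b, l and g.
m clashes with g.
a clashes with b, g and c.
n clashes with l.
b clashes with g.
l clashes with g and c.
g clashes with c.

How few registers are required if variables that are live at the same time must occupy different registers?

4

h, a, b, g all conflict with each other, so at least 4 registers are needed.
4 registers suffice: register 1 → {d, e, g}; register 2 → {h, m, c}; register 3 → {b, l}; register 4 → {a, n}. Each listed conflict is separated.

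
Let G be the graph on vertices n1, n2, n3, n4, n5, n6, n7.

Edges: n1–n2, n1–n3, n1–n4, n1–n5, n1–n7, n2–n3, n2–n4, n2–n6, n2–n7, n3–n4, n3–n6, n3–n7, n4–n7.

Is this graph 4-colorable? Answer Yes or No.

n1, n2, n3, n4, n7 form a clique, so at least 5 colors are needed.
So 4 colors are not enough.

No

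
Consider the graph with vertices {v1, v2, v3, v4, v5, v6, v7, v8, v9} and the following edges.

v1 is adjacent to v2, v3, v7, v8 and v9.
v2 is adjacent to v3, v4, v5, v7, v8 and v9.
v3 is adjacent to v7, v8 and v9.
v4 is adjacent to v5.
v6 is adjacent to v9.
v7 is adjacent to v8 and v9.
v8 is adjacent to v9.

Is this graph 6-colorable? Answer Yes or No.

Yes

The chromatic number is 6. v1, v2, v3, v7, v8, v9 are mutually adjacent (a clique of size 6), so at least 6 colors are needed.
6 colors suffice: color 1 → {v2, v6}; color 2 → {v5, v9}; color 3 → {v3, v4}; color 4 → {v1}; color 5 → {v7}; color 6 → {v8}.
That is already a proper 6-coloring.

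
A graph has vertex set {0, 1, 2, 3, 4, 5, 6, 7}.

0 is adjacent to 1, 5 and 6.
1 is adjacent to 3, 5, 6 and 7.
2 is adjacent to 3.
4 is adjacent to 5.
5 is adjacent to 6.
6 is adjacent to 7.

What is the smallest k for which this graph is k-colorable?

0, 1, 5, 6 form a clique, so at least 4 colors are needed.
4 colors suffice: 0=d, 1=a, 2=a, 3=b, 4=a, 5=b, 6=c, 7=b. Each edge has distinct colors on its endpoints.

4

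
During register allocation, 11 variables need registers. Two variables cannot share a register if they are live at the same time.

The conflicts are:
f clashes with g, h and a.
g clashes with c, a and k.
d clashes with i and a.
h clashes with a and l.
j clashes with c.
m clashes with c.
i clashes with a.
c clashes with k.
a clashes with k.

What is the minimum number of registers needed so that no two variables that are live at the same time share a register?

3

d, i, a are mutually in conflict, so at least 3 registers are needed.
3 registers suffice: register 1 → {c, a, l}; register 2 → {g, h, j, m, i}; register 3 → {f, d, k}. No two conflicting variables share a register.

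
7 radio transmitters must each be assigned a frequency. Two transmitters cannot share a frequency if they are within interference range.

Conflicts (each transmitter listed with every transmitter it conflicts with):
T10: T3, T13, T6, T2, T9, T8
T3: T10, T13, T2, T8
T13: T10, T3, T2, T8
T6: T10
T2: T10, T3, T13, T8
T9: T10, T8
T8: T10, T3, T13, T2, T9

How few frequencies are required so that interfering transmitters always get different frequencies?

T10, T3, T13, T2, T8 are mutually in conflict, so at least 5 frequencies are needed.
5 frequencies suffice: frequency 1 → {T10}; frequency 2 → {T6, T8}; frequency 3 → {T3, T9}; frequency 4 → {T2}; frequency 5 → {T13}. No two conflicting transmitters share a frequency.

5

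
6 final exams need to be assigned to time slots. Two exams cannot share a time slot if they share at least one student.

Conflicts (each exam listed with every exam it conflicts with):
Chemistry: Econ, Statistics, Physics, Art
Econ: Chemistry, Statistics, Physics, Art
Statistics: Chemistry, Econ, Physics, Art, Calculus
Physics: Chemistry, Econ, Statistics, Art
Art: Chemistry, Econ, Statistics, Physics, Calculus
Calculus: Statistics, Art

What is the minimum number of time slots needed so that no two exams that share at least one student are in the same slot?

Chemistry, Econ, Statistics, Physics, Art are mutually in conflict, so at least 5 time slots are needed.
A valid assignment using 5 time slots: Chemistry=4, Econ=3, Statistics=1, Physics=5, Art=2, Calculus=3. Each listed conflict is separated.

5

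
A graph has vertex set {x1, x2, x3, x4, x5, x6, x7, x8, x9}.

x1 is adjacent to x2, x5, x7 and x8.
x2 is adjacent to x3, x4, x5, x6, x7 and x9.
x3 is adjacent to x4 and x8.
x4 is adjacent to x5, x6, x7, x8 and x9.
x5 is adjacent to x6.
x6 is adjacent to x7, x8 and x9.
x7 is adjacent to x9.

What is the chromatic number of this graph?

5

x2, x4, x6, x7, x9 form a clique, so at least 5 colors are needed.
5 colors suffice: color 1 → {x1, x4}; color 2 → {x2, x8}; color 3 → {x3, x6}; color 4 → {x5, x7}; color 5 → {x9}. Each edge has distinct colors on its endpoints.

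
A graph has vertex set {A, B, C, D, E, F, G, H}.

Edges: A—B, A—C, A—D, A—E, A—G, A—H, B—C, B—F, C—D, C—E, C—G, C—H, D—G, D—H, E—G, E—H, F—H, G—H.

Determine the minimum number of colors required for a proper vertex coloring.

5

A, C, D, G, H are mutually adjacent (a clique of size 5), so at least 5 colors are needed.
5 colors suffice: color red → {C, F}; color blue → {A}; color green → {B, H}; color yellow → {G}; color purple → {D, E}. Each edge has distinct colors on its endpoints.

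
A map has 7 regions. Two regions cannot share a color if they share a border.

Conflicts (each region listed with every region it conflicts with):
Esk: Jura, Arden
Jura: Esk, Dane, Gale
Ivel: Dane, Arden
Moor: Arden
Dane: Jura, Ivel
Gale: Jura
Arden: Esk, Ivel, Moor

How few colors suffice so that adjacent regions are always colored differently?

3

The cycle Jura-Esk-Arden-Ivel-Dane-Jura has odd length 5, so it cannot be 2-colored; at least 3 colors are needed.
3 colors suffice: Esk=2, Jura=1, Ivel=3, Moor=2, Dane=2, Gale=2, Arden=1. Each listed conflict is separated.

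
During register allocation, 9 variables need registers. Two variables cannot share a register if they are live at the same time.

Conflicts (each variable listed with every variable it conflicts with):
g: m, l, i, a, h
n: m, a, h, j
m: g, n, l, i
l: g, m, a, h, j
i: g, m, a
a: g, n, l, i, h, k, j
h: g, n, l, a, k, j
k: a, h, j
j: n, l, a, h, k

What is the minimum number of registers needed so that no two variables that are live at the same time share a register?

g, l, a, h all conflict with each other, so at least 4 registers are needed.
Using 4 registers: g=3, n=4, m=1, l=4, i=2, a=1, h=2, k=4, j=3. Each listed conflict is separated.

4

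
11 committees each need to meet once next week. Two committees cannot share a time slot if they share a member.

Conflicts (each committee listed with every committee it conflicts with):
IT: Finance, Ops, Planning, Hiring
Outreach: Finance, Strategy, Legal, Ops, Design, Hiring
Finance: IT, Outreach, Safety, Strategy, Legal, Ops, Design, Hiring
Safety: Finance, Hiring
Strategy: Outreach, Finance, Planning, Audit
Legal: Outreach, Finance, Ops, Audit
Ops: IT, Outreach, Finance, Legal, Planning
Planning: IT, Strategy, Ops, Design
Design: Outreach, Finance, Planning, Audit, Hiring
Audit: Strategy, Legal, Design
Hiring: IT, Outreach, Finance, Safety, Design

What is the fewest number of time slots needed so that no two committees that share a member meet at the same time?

4

Outreach, Finance, Design, Hiring are mutually in conflict, so at least 4 time slots are needed.
Using 4 time slots: IT=2, Outreach=2, Finance=1, Safety=2, Strategy=3, Legal=4, Ops=3, Planning=1, Design=3, Audit=1, Hiring=4. Each listed conflict is separated.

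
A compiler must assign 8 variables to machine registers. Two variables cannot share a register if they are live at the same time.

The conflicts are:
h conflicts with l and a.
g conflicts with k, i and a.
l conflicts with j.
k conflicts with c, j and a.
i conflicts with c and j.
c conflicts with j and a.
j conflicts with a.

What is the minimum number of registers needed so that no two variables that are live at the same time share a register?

k, c, j, a are mutually in conflict, so at least 4 registers are needed.
Using 4 registers: h=2, g=2, l=1, k=4, i=1, c=3, j=2, a=1. Each listed conflict is separated.

4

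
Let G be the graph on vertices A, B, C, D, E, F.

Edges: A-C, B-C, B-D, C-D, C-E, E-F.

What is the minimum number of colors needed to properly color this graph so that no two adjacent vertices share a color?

B, C, D are pairwise adjacent, so at least 3 colors are needed.
A valid assignment using 3 colors: A=2, B=2, C=1, D=3, E=2, F=1. No two adjacent vertices share a color.

3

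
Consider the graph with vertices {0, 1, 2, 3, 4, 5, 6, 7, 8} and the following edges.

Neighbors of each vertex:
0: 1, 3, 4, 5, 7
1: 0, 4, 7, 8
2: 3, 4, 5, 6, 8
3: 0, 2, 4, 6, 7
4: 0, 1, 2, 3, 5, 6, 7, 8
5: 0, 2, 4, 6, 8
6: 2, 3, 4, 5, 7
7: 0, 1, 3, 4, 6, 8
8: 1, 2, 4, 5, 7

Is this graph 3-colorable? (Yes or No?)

0, 3, 4, 7 are pairwise adjacent (a clique of size 4), so at least 4 colors are needed.
So 3 colors are not enough.

No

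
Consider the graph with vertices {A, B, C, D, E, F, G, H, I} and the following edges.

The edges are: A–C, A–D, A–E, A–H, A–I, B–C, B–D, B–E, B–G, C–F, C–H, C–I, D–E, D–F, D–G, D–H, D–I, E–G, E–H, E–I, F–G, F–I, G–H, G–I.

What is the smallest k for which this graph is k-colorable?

A, D, E, H form a clique, so at least 4 colors are needed.
4 colors suffice: color 1 → {C, D}; color 2 → {E, F}; color 3 → {A, G}; color 4 → {B, H, I}. Each edge has distinct colors on its endpoints.

4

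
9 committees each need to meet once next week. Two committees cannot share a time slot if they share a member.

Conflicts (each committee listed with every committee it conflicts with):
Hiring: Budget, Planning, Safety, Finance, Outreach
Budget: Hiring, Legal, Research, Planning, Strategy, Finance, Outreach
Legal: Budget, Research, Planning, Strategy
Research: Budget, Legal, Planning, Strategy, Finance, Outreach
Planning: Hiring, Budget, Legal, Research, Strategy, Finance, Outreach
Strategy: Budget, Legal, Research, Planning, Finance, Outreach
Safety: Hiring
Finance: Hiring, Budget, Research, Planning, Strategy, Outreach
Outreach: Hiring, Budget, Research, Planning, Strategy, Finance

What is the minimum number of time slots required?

Budget, Research, Planning, Strategy, Finance, Outreach all conflict with each other, so at least 6 time slots are needed.
6 time slots suffice: Hiring=3, Budget=2, Legal=4, Research=3, Planning=1, Strategy=6, Safety=1, Finance=4, Outreach=5. Each listed conflict is separated.

6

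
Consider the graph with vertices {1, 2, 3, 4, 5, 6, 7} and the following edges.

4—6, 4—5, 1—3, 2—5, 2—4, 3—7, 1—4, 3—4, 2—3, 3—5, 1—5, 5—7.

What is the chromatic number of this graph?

2, 3, 4, 5 are mutually adjacent (a clique of size 4), so at least 4 colors are needed.
4 colors suffice: color red → {3, 6}; color blue → {4, 7}; color green → {5}; color yellow → {1, 2}. No two adjacent vertices share a color.

4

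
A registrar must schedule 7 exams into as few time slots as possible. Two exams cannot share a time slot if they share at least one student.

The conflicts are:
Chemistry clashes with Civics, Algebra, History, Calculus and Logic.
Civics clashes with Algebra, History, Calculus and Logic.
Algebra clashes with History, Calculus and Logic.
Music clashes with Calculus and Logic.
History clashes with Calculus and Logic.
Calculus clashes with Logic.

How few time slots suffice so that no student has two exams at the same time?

Chemistry, Civics, Algebra, History, Calculus, Logic all conflict with each other, so at least 6 time slots are needed.
6 time slots suffice: Chemistry=4, Civics=6, Algebra=3, Music=3, History=5, Calculus=2, Logic=1. Each listed conflict is separated.

6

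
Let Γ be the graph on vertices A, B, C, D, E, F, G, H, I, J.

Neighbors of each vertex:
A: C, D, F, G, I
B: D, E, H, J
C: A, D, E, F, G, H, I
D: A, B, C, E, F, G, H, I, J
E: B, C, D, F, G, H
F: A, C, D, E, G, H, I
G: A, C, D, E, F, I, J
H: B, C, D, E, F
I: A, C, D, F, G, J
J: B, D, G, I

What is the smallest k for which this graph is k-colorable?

A, C, D, F, G, I are mutually adjacent (a clique of size 6), so at least 6 colors are needed.
6 colors suffice: color 1 → {D}; color 2 → {G, H}; color 3 → {F, J}; color 4 → {B, C}; color 5 → {E, I}; color 6 → {A}. No two adjacent vertices share a color.

6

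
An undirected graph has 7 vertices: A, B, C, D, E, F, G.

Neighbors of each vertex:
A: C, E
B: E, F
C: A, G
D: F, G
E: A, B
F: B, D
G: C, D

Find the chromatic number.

3

The cycle F-B-E-A-C-G-D-F has odd length 7, so it cannot be 2-colored; at least 3 colors are needed.
A valid assignment using 3 colors: A=red, B=red, C=blue, D=blue, E=blue, F=green, G=red. Every edge joins two different colors.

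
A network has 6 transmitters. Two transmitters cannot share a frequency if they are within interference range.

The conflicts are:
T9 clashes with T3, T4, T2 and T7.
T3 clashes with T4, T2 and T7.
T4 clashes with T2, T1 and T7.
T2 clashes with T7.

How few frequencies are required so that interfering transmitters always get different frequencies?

5

T9, T3, T4, T2, T7 all conflict with each other, so at least 5 frequencies are needed.
5 frequencies suffice: T9=4, T3=5, T4=1, T2=3, T1=2, T7=2. No two conflicting transmitters share a frequency.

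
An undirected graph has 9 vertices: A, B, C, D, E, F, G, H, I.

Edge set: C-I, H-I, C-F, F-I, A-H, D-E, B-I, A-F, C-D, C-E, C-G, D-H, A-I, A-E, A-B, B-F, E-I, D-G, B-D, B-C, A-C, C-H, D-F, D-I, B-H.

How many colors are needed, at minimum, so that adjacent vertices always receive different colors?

5

A, B, C, F, I are pairwise adjacent (a clique of size 5), so at least 5 colors are needed.
5 colors suffice: A=blue, B=yellow, C=red, D=blue, E=yellow, F=purple, G=green, H=purple, I=green. Each edge has distinct colors on its endpoints.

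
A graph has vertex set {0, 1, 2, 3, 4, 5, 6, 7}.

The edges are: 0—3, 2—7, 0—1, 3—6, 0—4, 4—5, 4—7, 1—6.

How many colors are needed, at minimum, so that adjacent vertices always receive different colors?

2

2 and 7 are adjacent, so at least 2 colors are needed.
A valid assignment using 2 colors: 0=b, 1=a, 2=a, 3=a, 4=a, 5=b, 6=b, 7=b. Each edge has distinct colors on its endpoints.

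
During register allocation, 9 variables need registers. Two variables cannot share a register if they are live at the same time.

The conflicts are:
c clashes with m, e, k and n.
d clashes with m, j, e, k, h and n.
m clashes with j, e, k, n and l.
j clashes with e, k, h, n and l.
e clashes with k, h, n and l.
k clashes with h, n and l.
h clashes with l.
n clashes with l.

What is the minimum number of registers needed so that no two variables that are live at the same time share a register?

6

d, m, j, e, k, n pairwise conflict, so at least 6 registers are needed.
6 registers suffice: c=5, d=6, m=4, j=5, e=1, k=2, h=3, n=3, l=6. Every pair that conflicts lands in different registers.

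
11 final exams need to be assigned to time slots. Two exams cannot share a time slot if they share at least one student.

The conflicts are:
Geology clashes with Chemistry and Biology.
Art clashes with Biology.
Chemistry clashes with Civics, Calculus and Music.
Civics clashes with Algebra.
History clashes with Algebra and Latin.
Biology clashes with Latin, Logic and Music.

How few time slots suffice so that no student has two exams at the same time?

The cycle Chemistry-Music-Biology-Latin-History-Algebra-Civics-Chemistry has odd length 7, so it cannot be 2-colored; at least 3 time slots are needed.
3 time slots suffice: time slot 1 → {Chemistry, Algebra, Biology}; time slot 2 → {Geology, Art, Civics, Calculus, Latin, Logic, Music}; time slot 3 → {History}. Every pair that conflicts lands in different time slots.

3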